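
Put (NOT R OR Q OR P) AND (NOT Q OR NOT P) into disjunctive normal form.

(NOT R AND NOT Q) OR (NOT R AND NOT P) OR (Q AND NOT P) OR (P AND NOT Q)

(NOT R OR Q OR P) AND (NOT Q OR NOT P)
≡ (NOT R AND NOT Q) OR (NOT R AND NOT P) OR (Q AND NOT Q) OR (Q AND NOT P) OR (P AND NOT Q) OR (P AND NOT P)   — distribute AND over OR
≡ (NOT R AND NOT Q) OR (NOT R AND NOT P) OR (Q AND NOT P) OR (P AND NOT Q)   — simplify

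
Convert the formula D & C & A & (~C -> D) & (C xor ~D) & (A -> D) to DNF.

D & C & A & (~C -> D) & (C xor ~D) & (A -> D)
= D & C & A & (~~C | D) & (C xor ~D) & (A -> D)
= D & C & A & (~~C | D) & ((C & ~~D) | (~C & ~D)) & (A -> D)
= D & C & A & (~~C | D) & ((C & ~~D) | (~C & ~D)) & (~A | D)
= D & C & A & (C | D) & ((C & ~~D) | (~C & ~D)) & (~A | D)
= D & C & A & (C | D) & ((C & D) | (~C & ~D)) & (~A | D)
= (D & C & A & C & C & D & ~A) | (D & C & A & C & C & D & D) | (D & C & A & C & ~C & ~D & ~A) | (D & C & A & C & ~C & ~D & D) | (D & C & A & D & C & D & ~A) | (D & C & A & D & C & D & D) | (D & C & A & D & ~C & ~D & ~A) | (D & C & A & D & ~C & ~D & D)
= D & C & A

D & C & A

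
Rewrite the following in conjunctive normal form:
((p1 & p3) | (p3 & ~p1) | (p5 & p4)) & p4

(p3 | p5) & p4

((p1 & p3) | (p3 & ~p1) | (p5 & p4)) & p4
= (p1 | p3 | p5) & (p1 | p3 | p4) & (p1 | ~p1 | p5) & (p1 | ~p1 | p4) & (p3 | p3 | p5) & (p3 | p3 | p4) & (p3 | ~p1 | p5) & (p3 | ~p1 | p4) & p4   (distribute | over &)
= (p3 | p5) & p4   (simplify)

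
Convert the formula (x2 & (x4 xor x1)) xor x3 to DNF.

(x2 & x4 & ~x1 & ~x3) | (x2 & ~x4 & x1 & ~x3) | (~x2 & x3) | (~x4 & ~x1 & x3) | (x1 & x4 & x3)

(x2 & (x4 xor x1)) xor x3
≡ (x2 & (x4 xor x1) & ~x3) | (~(x2 & (x4 xor x1)) & x3)   [expand xor]
≡ (x2 & ((x4 & ~x1) | (~x4 & x1)) & ~x3) | (~(x2 & (x4 xor x1)) & x3)   [expand xor]
≡ (x2 & ((x4 & ~x1) | (~x4 & x1)) & ~x3) | (~(x2 & ((x4 & ~x1) | (~x4 & x1))) & x3)   [expand xor]
≡ (x2 & ((x4 & ~x1) | (~x4 & x1)) & ~x3) | ((~x2 | ~((x4 & ~x1) | (~x4 & x1))) & x3)   [De Morgan]
≡ (x2 & ((x4 & ~x1) | (~x4 & x1)) & ~x3) | ((~x2 | (~(x4 & ~x1) & ~(~x4 & x1))) & x3)   [De Morgan]
≡ (x2 & ((x4 & ~x1) | (~x4 & x1)) & ~x3) | ((~x2 | ((~x4 | ~~x1) & ~(~x4 & x1))) & x3)   [De Morgan]
≡ (x2 & ((x4 & ~x1) | (~x4 & x1)) & ~x3) | ((~x2 | ((~x4 | x1) & ~(~x4 & x1))) & x3)   [double negation]
≡ (x2 & ((x4 & ~x1) | (~x4 & x1)) & ~x3) | ((~x2 | ((~x4 | x1) & (~~x4 | ~x1))) & x3)   [De Morgan]
≡ (x2 & ((x4 & ~x1) | (~x4 & x1)) & ~x3) | ((~x2 | ((~x4 | x1) & (x4 | ~x1))) & x3)   [double negation]
≡ (x2 & x4 & ~x1 & ~x3) | (x2 & ~x4 & x1 & ~x3) | (~x2 & x3) | (~x4 & x4 & x3) | (~x4 & ~x1 & x3) | (x1 & x4 & x3) | (x1 & ~x1 & x3)   [distribute & over |]
≡ (x2 & x4 & ~x1 & ~x3) | (x2 & ~x4 & x1 & ~x3) | (~x2 & x3) | (~x4 & ~x1 & x3) | (x1 & x4 & x3)   [simplify]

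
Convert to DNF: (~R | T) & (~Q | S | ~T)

(~R & ~Q) | (~R & S) | (~R & ~T) | (T & ~Q) | (T & S)

(~R | T) & (~Q | S | ~T)
≡ (~R & ~Q) | (~R & S) | (~R & ~T) | (T & ~Q) | (T & S) | (T & ~T)   (distribute & over |)
≡ (~R & ~Q) | (~R & S) | (~R & ~T) | (T & ~Q) | (T & S)   (simplify)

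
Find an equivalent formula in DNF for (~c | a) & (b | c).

(~c & b) | (a & b) | (a & c)

(~c | a) & (b | c)
= (~c & b) | (~c & c) | (a & b) | (a & c)   — distribute & over |
= (~c & b) | (a & b) | (a & c)   — simplify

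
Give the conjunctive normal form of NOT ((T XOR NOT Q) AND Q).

NOT ((T XOR NOT Q) AND Q)
⇔ NOT ((T OR NOT Q) AND NOT (T AND NOT Q) AND Q)   (expand XOR)
⇔ NOT (T OR NOT Q) OR NOT NOT (T AND NOT Q) OR NOT Q   (De Morgan)
⇔ (NOT T AND NOT NOT Q) OR NOT NOT (T AND NOT Q) OR NOT Q   (De Morgan)
⇔ (NOT T AND Q) OR NOT NOT (T AND NOT Q) OR NOT Q   (double negation)
⇔ (NOT T AND Q) OR (T AND NOT Q) OR NOT Q   (double negation)
⇔ (NOT T OR T OR NOT Q) AND (NOT T OR NOT Q OR NOT Q) AND (Q OR T OR NOT Q) AND (Q OR NOT Q OR NOT Q)   (distribute OR over AND)
⇔ NOT T OR NOT Q   (simplify)

NOT T OR NOT Q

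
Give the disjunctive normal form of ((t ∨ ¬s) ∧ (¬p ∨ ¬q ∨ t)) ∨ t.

((t ∨ ¬s) ∧ (¬p ∨ ¬q ∨ t)) ∨ t
≡ (t ∧ ¬p) ∨ (t ∧ ¬q) ∨ (t ∧ t) ∨ (¬s ∧ ¬p) ∨ (¬s ∧ ¬q) ∨ (¬s ∧ t) ∨ t
≡ t ∨ (¬s ∧ ¬p) ∨ (¬s ∧ ¬q)

t ∨ (¬s ∧ ¬p) ∨ (¬s ∧ ¬q)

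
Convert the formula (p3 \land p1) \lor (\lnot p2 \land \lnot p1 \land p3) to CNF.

(p3 \land p1) \lor (\lnot p2 \land \lnot p1 \land p3)
⇔ (p3 \lor \lnot p2) \land (p3 \lor \lnot p1) \land (p3 \lor p3) \land (p1 \lor \lnot p2) \land (p1 \lor \lnot p1) \land (p1 \lor p3)   [distribute \lor over \land]
⇔ p3 \land (p1 \lor \lnot p2)   [simplify]

p3 \land (p1 \lor \lnot p2)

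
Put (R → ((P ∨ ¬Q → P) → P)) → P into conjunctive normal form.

(R ∨ P) ∧ (Q ∨ P)

(R → ((P ∨ ¬Q → P) → P)) → P
≡ ¬(R → ((P ∨ ¬Q → P) → P)) ∨ P   [eliminate →]
≡ ¬(¬R ∨ ((P ∨ ¬Q → P) → P)) ∨ P   [eliminate →]
≡ ¬(¬R ∨ ¬(P ∨ ¬Q → P) ∨ P) ∨ P   [eliminate →]
≡ ¬(¬R ∨ ¬(¬(P ∨ ¬Q) ∨ P) ∨ P) ∨ P   [eliminate →]
≡ ¬¬R ∧ ¬¬(¬(P ∨ ¬Q) ∨ P) ∧ ¬P ∨ P   [De Morgan]
≡ R ∧ ¬¬(¬(P ∨ ¬Q) ∨ P) ∧ ¬P ∨ P   [double negation]
≡ R ∧ (¬(P ∨ ¬Q) ∨ P) ∧ ¬P ∨ P   [double negation]
≡ R ∧ (¬P ∧ ¬¬Q ∨ P) ∧ ¬P ∨ P   [De Morgan]
≡ R ∧ (¬P ∧ Q ∨ P) ∧ ¬P ∨ P   [double negation]
≡ (R ∨ P) ∧ (¬P ∨ P ∨ P) ∧ (Q ∨ P ∨ P) ∧ (¬P ∨ P)   [distribute ∨ over ∧]
≡ (R ∨ P) ∧ (Q ∨ P)   [simplify]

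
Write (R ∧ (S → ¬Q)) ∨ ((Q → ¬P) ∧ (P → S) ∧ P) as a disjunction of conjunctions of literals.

(R ∧ ¬S) ∨ (R ∧ ¬Q) ∨ (¬Q ∧ S ∧ P)

(R ∧ (S → ¬Q)) ∨ ((Q → ¬P) ∧ (P → S) ∧ P)
≡ (R ∧ (¬S ∨ ¬Q)) ∨ ((Q → ¬P) ∧ (P → S) ∧ P)   (eliminate →)
≡ (R ∧ (¬S ∨ ¬Q)) ∨ ((¬Q ∨ ¬P) ∧ (P → S) ∧ P)   (eliminate →)
≡ (R ∧ (¬S ∨ ¬Q)) ∨ ((¬Q ∨ ¬P) ∧ (¬P ∨ S) ∧ P)   (eliminate →)
≡ (R ∧ ¬S) ∨ (R ∧ ¬Q) ∨ (¬Q ∧ ¬P ∧ P) ∨ (¬Q ∧ S ∧ P) ∨ (¬P ∧ ¬P ∧ P) ∨ (¬P ∧ S ∧ P)   (distribute ∧ over ∨)
≡ (R ∧ ¬S) ∨ (R ∧ ¬Q) ∨ (¬Q ∧ S ∧ P)   (simplify)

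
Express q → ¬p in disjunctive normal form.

¬q ∨ ¬p

q → ¬p
⇔ ¬q ∨ ¬p   [eliminate →]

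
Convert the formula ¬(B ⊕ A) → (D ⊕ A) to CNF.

(B ∨ A ∨ D) ∧ (¬B ∨ ¬A ∨ ¬D)

¬(B ⊕ A) → (D ⊕ A)
≡ ¬¬(B ⊕ A) ∨ (D ⊕ A)
≡ ¬¬((B ∨ A) ∧ ¬(B ∧ A)) ∨ (D ⊕ A)
≡ ¬¬((B ∨ A) ∧ ¬(B ∧ A)) ∨ ((D ∨ A) ∧ ¬(D ∧ A))
≡ ((B ∨ A) ∧ ¬(B ∧ A)) ∨ ((D ∨ A) ∧ ¬(D ∧ A))
≡ ((B ∨ A) ∧ (¬B ∨ ¬A)) ∨ ((D ∨ A) ∧ ¬(D ∧ A))
≡ ((B ∨ A) ∧ (¬B ∨ ¬A)) ∨ ((D ∨ A) ∧ (¬D ∨ ¬A))
≡ (B ∨ A ∨ D ∨ A) ∧ (B ∨ A ∨ ¬D ∨ ¬A) ∧ (¬B ∨ ¬A ∨ D ∨ A) ∧ (¬B ∨ ¬A ∨ ¬D ∨ ¬A)
≡ (B ∨ A ∨ D) ∧ (¬B ∨ ¬A ∨ ¬D)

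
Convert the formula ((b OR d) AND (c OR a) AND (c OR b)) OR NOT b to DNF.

(b AND c) OR (b AND a) OR (d AND c) OR NOT b

((b OR d) AND (c OR a) AND (c OR b)) OR NOT b
≡ (b AND c AND c) OR (b AND c AND b) OR (b AND a AND c) OR (b AND a AND b) OR (d AND c AND c) OR (d AND c AND b) OR (d AND a AND c) OR (d AND a AND b) OR NOT b   (distribute AND over OR)
≡ (b AND c) OR (b AND a) OR (d AND c) OR NOT b   (simplify)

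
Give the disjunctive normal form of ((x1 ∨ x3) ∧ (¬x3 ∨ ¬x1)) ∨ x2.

((x1 ∨ x3) ∧ (¬x3 ∨ ¬x1)) ∨ x2
= (x1 ∧ ¬x3) ∨ (x1 ∧ ¬x1) ∨ (x3 ∧ ¬x3) ∨ (x3 ∧ ¬x1) ∨ x2   [distribute ∧ over ∨]
= (x1 ∧ ¬x3) ∨ (x3 ∧ ¬x1) ∨ x2   [simplify]

(x1 ∧ ¬x3) ∨ (x3 ∧ ¬x1) ∨ x2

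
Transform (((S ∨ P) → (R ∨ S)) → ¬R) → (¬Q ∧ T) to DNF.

(((S ∨ P) → (R ∨ S)) → ¬R) → (¬Q ∧ T)
≡ ¬(((S ∨ P) → (R ∨ S)) → ¬R) ∨ (¬Q ∧ T)   [eliminate →]
≡ ¬(¬((S ∨ P) → (R ∨ S)) ∨ ¬R) ∨ (¬Q ∧ T)   [eliminate →]
≡ ¬(¬(¬(S ∨ P) ∨ R ∨ S) ∨ ¬R) ∨ (¬Q ∧ T)   [eliminate →]
≡ (¬¬(¬(S ∨ P) ∨ R ∨ S) ∧ ¬¬R) ∨ (¬Q ∧ T)   [De Morgan]
≡ ((¬(S ∨ P) ∨ R ∨ S) ∧ ¬¬R) ∨ (¬Q ∧ T)   [double negation]
≡ (((¬S ∧ ¬P) ∨ R ∨ S) ∧ ¬¬R) ∨ (¬Q ∧ T)   [De Morgan]
≡ (((¬S ∧ ¬P) ∨ R ∨ S) ∧ R) ∨ (¬Q ∧ T)   [double negation]
≡ (¬S ∧ ¬P ∧ R) ∨ (R ∧ R) ∨ (S ∧ R) ∨ (¬Q ∧ T)   [distribute ∧ over ∨]
≡ R ∨ (¬Q ∧ T)   [simplify]

R ∨ (¬Q ∧ T)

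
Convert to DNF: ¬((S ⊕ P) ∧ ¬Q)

¬((S ⊕ P) ∧ ¬Q)
= ¬(((S ∧ ¬P) ∨ (¬S ∧ P)) ∧ ¬Q)   [expand ⊕]
= ¬((S ∧ ¬P) ∨ (¬S ∧ P)) ∨ ¬¬Q   [De Morgan]
= (¬(S ∧ ¬P) ∧ ¬(¬S ∧ P)) ∨ ¬¬Q   [De Morgan]
= ((¬S ∨ ¬¬P) ∧ ¬(¬S ∧ P)) ∨ ¬¬Q   [De Morgan]
= ((¬S ∨ P) ∧ ¬(¬S ∧ P)) ∨ ¬¬Q   [double negation]
= ((¬S ∨ P) ∧ (¬¬S ∨ ¬P)) ∨ ¬¬Q   [De Morgan]
= ((¬S ∨ P) ∧ (S ∨ ¬P)) ∨ ¬¬Q   [double negation]
= ((¬S ∨ P) ∧ (S ∨ ¬P)) ∨ Q   [double negation]
= (¬S ∧ S) ∨ (¬S ∧ ¬P) ∨ (P ∧ S) ∨ (P ∧ ¬P) ∨ Q   [distribute ∧ over ∨]
= (¬S ∧ ¬P) ∨ (P ∧ S) ∨ Q   [simplify]

(¬S ∧ ¬P) ∨ (P ∧ S) ∨ Q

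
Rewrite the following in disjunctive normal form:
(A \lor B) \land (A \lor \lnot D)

(A \lor B) \land (A \lor \lnot D)
≡ (A \land A) \lor (A \land \lnot D) \lor (B \land A) \lor (B \land \lnot D)   — distribute \land over \lor
≡ A \lor (B \land \lnot D)   — simplify

A \lor (B \land \lnot D)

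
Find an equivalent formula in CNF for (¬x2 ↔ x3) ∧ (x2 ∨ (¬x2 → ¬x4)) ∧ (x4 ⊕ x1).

(¬x2 ↔ x3) ∧ (x2 ∨ (¬x2 → ¬x4)) ∧ (x4 ⊕ x1)
⇔ (¬x2 → x3) ∧ (x3 → ¬x2) ∧ (x2 ∨ (¬x2 → ¬x4)) ∧ (x4 ⊕ x1)
⇔ (¬¬x2 ∨ x3) ∧ (x3 → ¬x2) ∧ (x2 ∨ (¬x2 → ¬x4)) ∧ (x4 ⊕ x1)
⇔ (¬¬x2 ∨ x3) ∧ (¬x3 ∨ ¬x2) ∧ (x2 ∨ (¬x2 → ¬x4)) ∧ (x4 ⊕ x1)
⇔ (¬¬x2 ∨ x3) ∧ (¬x3 ∨ ¬x2) ∧ (x2 ∨ ¬¬x2 ∨ ¬x4) ∧ (x4 ⊕ x1)
⇔ (¬¬x2 ∨ x3) ∧ (¬x3 ∨ ¬x2) ∧ (x2 ∨ ¬¬x2 ∨ ¬x4) ∧ (x4 ∨ x1) ∧ ¬(x4 ∧ x1)
⇔ (x2 ∨ x3) ∧ (¬x3 ∨ ¬x2) ∧ (x2 ∨ ¬¬x2 ∨ ¬x4) ∧ (x4 ∨ x1) ∧ ¬(x4 ∧ x1)
⇔ (x2 ∨ x3) ∧ (¬x3 ∨ ¬x2) ∧ (x2 ∨ x2 ∨ ¬x4) ∧ (x4 ∨ x1) ∧ ¬(x4 ∧ x1)
⇔ (x2 ∨ x3) ∧ (¬x3 ∨ ¬x2) ∧ (x2 ∨ x2 ∨ ¬x4) ∧ (x4 ∨ x1) ∧ (¬x4 ∨ ¬x1)
⇔ (x2 ∨ x3) ∧ (¬x3 ∨ ¬x2) ∧ (x2 ∨ ¬x4) ∧ (x4 ∨ x1) ∧ (¬x4 ∨ ¬x1)

(x2 ∨ x3) ∧ (¬x3 ∨ ¬x2) ∧ (x2 ∨ ¬x4) ∧ (x4 ∨ x1) ∧ (¬x4 ∨ ¬x1)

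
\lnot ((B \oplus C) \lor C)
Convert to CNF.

\lnot ((B \oplus C) \lor C)
≡ \lnot (((B \lor C) \land \lnot (B \land C)) \lor C)   [expand \oplus]
≡ \lnot ((B \lor C) \land \lnot (B \land C)) \land \lnot C   [De Morgan]
≡ (\lnot (B \lor C) \lor \lnot \lnot (B \land C)) \land \lnot C   [De Morgan]
≡ ((\lnot B \land \lnot C) \lor \lnot \lnot (B \land C)) \land \lnot C   [De Morgan]
≡ ((\lnot B \land \lnot C) \lor (B \land C)) \land \lnot C   [double negation]
≡ (\lnot B \lor B) \land (\lnot B \lor C) \land (\lnot C \lor B) \land (\lnot C \lor C) \land \lnot C   [distribute \lor over \land]
≡ (\lnot B \lor C) \land \lnot C   [simplify]

(\lnot B \lor C) \land \lnot C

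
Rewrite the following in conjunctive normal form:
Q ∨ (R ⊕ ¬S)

(Q ∨ R ∨ ¬S) ∧ (Q ∨ ¬R ∨ S)

Q ∨ (R ⊕ ¬S)
≡ Q ∨ ((R ∨ ¬S) ∧ ¬(R ∧ ¬S))   [expand ⊕]
≡ Q ∨ ((R ∨ ¬S) ∧ (¬R ∨ ¬¬S))   [De Morgan]
≡ Q ∨ ((R ∨ ¬S) ∧ (¬R ∨ S))   [double negation]
≡ (Q ∨ R ∨ ¬S) ∧ (Q ∨ ¬R ∨ S)   [distribute ∨ over ∧]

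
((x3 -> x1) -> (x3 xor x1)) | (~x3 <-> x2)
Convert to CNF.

((x3 -> x1) -> (x3 xor x1)) | (~x3 <-> x2)
= ~(x3 -> x1) | (x3 xor x1) | (~x3 <-> x2)
= ~(~x3 | x1) | (x3 xor x1) | (~x3 <-> x2)
= ~(~x3 | x1) | ((x3 | x1) & ~(x3 & x1)) | (~x3 <-> x2)
= ~(~x3 | x1) | ((x3 | x1) & ~(x3 & x1)) | ((~x3 -> x2) & (x2 -> ~x3))
= ~(~x3 | x1) | ((x3 | x1) & ~(x3 & x1)) | ((~~x3 | x2) & (x2 -> ~x3))
= ~(~x3 | x1) | ((x3 | x1) & ~(x3 & x1)) | ((~~x3 | x2) & (~x2 | ~x3))
= (~~x3 & ~x1) | ((x3 | x1) & ~(x3 & x1)) | ((~~x3 | x2) & (~x2 | ~x3))
= (x3 & ~x1) | ((x3 | x1) & ~(x3 & x1)) | ((~~x3 | x2) & (~x2 | ~x3))
= (x3 & ~x1) | ((x3 | x1) & (~x3 | ~x1)) | ((~~x3 | x2) & (~x2 | ~x3))
= (x3 & ~x1) | ((x3 | x1) & (~x3 | ~x1)) | ((x3 | x2) & (~x2 | ~x3))
= (x3 | x3 | x1 | x3 | x2) & (x3 | x3 | x1 | ~x2 | ~x3) & (x3 | ~x3 | ~x1 | x3 | x2) & (x3 | ~x3 | ~x1 | ~x2 | ~x3) & (~x1 | x3 | x1 | x3 | x2) & (~x1 | x3 | x1 | ~x2 | ~x3) & (~x1 | ~x3 | ~x1 | x3 | x2) & (~x1 | ~x3 | ~x1 | ~x2 | ~x3)
= (x3 | x1 | x2) & (~x1 | ~x3 | ~x2)

(x3 | x1 | x2) & (~x1 | ~x3 | ~x2)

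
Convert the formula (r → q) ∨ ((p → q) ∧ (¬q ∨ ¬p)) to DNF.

(r → q) ∨ ((p → q) ∧ (¬q ∨ ¬p))
≡ ¬r ∨ q ∨ ((p → q) ∧ (¬q ∨ ¬p))   [eliminate →]
≡ ¬r ∨ q ∨ ((¬p ∨ q) ∧ (¬q ∨ ¬p))   [eliminate →]
≡ ¬r ∨ q ∨ (¬p ∧ ¬q) ∨ (¬p ∧ ¬p) ∨ (q ∧ ¬q) ∨ (q ∧ ¬p)   [distribute ∧ over ∨]
≡ ¬r ∨ q ∨ ¬p   [simplify]

¬r ∨ q ∨ ¬p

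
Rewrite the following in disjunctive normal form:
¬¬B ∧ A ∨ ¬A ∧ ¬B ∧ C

¬¬B ∧ A ∨ ¬A ∧ ¬B ∧ C
⇔ B ∧ A ∨ ¬A ∧ ¬B ∧ C   [double negation]

B ∧ A ∨ ¬A ∧ ¬B ∧ C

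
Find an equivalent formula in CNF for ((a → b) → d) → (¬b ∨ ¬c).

¬d ∨ ¬b ∨ ¬c

((a → b) → d) → (¬b ∨ ¬c)
⇔ ¬((a → b) → d) ∨ ¬b ∨ ¬c   [eliminate →]
⇔ ¬(¬(a → b) ∨ d) ∨ ¬b ∨ ¬c   [eliminate →]
⇔ ¬(¬(¬a ∨ b) ∨ d) ∨ ¬b ∨ ¬c   [eliminate →]
⇔ (¬¬(¬a ∨ b) ∧ ¬d) ∨ ¬b ∨ ¬c   [De Morgan]
⇔ ((¬a ∨ b) ∧ ¬d) ∨ ¬b ∨ ¬c   [double negation]
⇔ (¬a ∨ b ∨ ¬b ∨ ¬c) ∧ (¬d ∨ ¬b ∨ ¬c)   [distribute ∨ over ∧]
⇔ ¬d ∨ ¬b ∨ ¬c   [simplify]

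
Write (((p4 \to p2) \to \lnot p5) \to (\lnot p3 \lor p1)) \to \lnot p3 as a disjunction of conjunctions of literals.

(((p4 \to p2) \to \lnot p5) \to (\lnot p3 \lor p1)) \to \lnot p3
≡ \lnot (((p4 \to p2) \to \lnot p5) \to (\lnot p3 \lor p1)) \lor \lnot p3   (eliminate \to)
≡ \lnot (\lnot ((p4 \to p2) \to \lnot p5) \lor \lnot p3 \lor p1) \lor \lnot p3   (eliminate \to)
≡ \lnot (\lnot (\lnot (p4 \to p2) \lor \lnot p5) \lor \lnot p3 \lor p1) \lor \lnot p3   (eliminate \to)
≡ \lnot (\lnot (\lnot (\lnot p4 \lor p2) \lor \lnot p5) \lor \lnot p3 \lor p1) \lor \lnot p3   (eliminate \to)
≡ (\lnot \lnot (\lnot (\lnot p4 \lor p2) \lor \lnot p5) \land \lnot \lnot p3 \land \lnot p1) \lor \lnot p3   (De Morgan)
≡ ((\lnot (\lnot p4 \lor p2) \lor \lnot p5) \land \lnot \lnot p3 \land \lnot p1) \lor \lnot p3   (double negation)
≡ (((\lnot \lnot p4 \land \lnot p2) \lor \lnot p5) \land \lnot \lnot p3 \land \lnot p1) \lor \lnot p3   (De Morgan)
≡ (((p4 \land \lnot p2) \lor \lnot p5) \land \lnot \lnot p3 \land \lnot p1) \lor \lnot p3   (double negation)
≡ (((p4 \land \lnot p2) \lor \lnot p5) \land p3 \land \lnot p1) \lor \lnot p3   (double negation)
≡ (p4 \land \lnot p2 \land p3 \land \lnot p1) \lor (\lnot p5 \land p3 \land \lnot p1) \lor \lnot p3   (distribute \land over \lor)

(p4 \land \lnot p2 \land p3 \land \lnot p1) \lor (\lnot p5 \land p3 \land \lnot p1) \lor \lnot p3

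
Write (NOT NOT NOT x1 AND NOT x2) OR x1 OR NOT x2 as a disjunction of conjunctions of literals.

x1 OR NOT x2

(NOT NOT NOT x1 AND NOT x2) OR x1 OR NOT x2
≡ (NOT x1 AND NOT x2) OR x1 OR NOT x2   [double negation]
≡ x1 OR NOT x2   [simplify]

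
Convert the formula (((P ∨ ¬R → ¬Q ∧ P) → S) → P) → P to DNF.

(((P ∨ ¬R → ¬Q ∧ P) → S) → P) → P
≡ ¬(((P ∨ ¬R → ¬Q ∧ P) → S) → P) ∨ P   [eliminate →]
≡ ¬(¬((P ∨ ¬R → ¬Q ∧ P) → S) ∨ P) ∨ P   [eliminate →]
≡ ¬(¬(¬(P ∨ ¬R → ¬Q ∧ P) ∨ S) ∨ P) ∨ P   [eliminate →]
≡ ¬(¬(¬(¬(P ∨ ¬R) ∨ ¬Q ∧ P) ∨ S) ∨ P) ∨ P   [eliminate →]
≡ ¬¬(¬(¬(P ∨ ¬R) ∨ ¬Q ∧ P) ∨ S) ∧ ¬P ∨ P   [De Morgan]
≡ (¬(¬(P ∨ ¬R) ∨ ¬Q ∧ P) ∨ S) ∧ ¬P ∨ P   [double negation]
≡ (¬¬(P ∨ ¬R) ∧ ¬(¬Q ∧ P) ∨ S) ∧ ¬P ∨ P   [De Morgan]
≡ ((P ∨ ¬R) ∧ ¬(¬Q ∧ P) ∨ S) ∧ ¬P ∨ P   [double negation]
≡ ((P ∨ ¬R) ∧ (¬¬Q ∨ ¬P) ∨ S) ∧ ¬P ∨ P   [De Morgan]
≡ ((P ∨ ¬R) ∧ (Q ∨ ¬P) ∨ S) ∧ ¬P ∨ P   [double negation]
≡ P ∧ Q ∧ ¬P ∨ P ∧ ¬P ∧ ¬P ∨ ¬R ∧ Q ∧ ¬P ∨ ¬R ∧ ¬P ∧ ¬P ∨ S ∧ ¬P ∨ P   [distribute ∧ over ∨]
≡ ¬R ∧ ¬P ∨ S ∧ ¬P ∨ P   [simplify]

¬R ∧ ¬P ∨ S ∧ ¬P ∨ P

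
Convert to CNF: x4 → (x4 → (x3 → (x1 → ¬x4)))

x4 → (x4 → (x3 → (x1 → ¬x4)))
≡ ¬x4 ∨ (x4 → (x3 → (x1 → ¬x4)))   (eliminate →)
≡ ¬x4 ∨ ¬x4 ∨ (x3 → (x1 → ¬x4))   (eliminate →)
≡ ¬x4 ∨ ¬x4 ∨ ¬x3 ∨ (x1 → ¬x4)   (eliminate →)
≡ ¬x4 ∨ ¬x4 ∨ ¬x3 ∨ ¬x1 ∨ ¬x4   (eliminate →)
≡ ¬x4 ∨ ¬x3 ∨ ¬x1   (simplify)

¬x4 ∨ ¬x3 ∨ ¬x1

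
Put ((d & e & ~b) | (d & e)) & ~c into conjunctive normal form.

((d & e & ~b) | (d & e)) & ~c
⇔ (d | d) & (d | e) & (e | d) & (e | e) & (~b | d) & (~b | e) & ~c   [distribute | over &]
⇔ d & e & ~c   [simplify]

d & e & ~c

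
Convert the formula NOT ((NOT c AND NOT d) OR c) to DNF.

NOT ((NOT c AND NOT d) OR c)
⇔ NOT (NOT c AND NOT d) AND NOT c
⇔ (NOT NOT c OR NOT NOT d) AND NOT c
⇔ (c OR NOT NOT d) AND NOT c
⇔ (c OR d) AND NOT c
⇔ (c AND NOT c) OR (d AND NOT c)
⇔ d AND NOT c

d AND NOT c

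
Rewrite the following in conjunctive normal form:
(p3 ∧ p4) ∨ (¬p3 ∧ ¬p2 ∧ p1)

(p3 ∨ ¬p2) ∧ (p3 ∨ p1) ∧ (p4 ∨ ¬p3) ∧ (p4 ∨ ¬p2) ∧ (p4 ∨ p1)

(p3 ∧ p4) ∨ (¬p3 ∧ ¬p2 ∧ p1)
≡ (p3 ∨ ¬p3) ∧ (p3 ∨ ¬p2) ∧ (p3 ∨ p1) ∧ (p4 ∨ ¬p3) ∧ (p4 ∨ ¬p2) ∧ (p4 ∨ p1)   [distribute ∨ over ∧]
≡ (p3 ∨ ¬p2) ∧ (p3 ∨ p1) ∧ (p4 ∨ ¬p3) ∧ (p4 ∨ ¬p2) ∧ (p4 ∨ p1)   [simplify]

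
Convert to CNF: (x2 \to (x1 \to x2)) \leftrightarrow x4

(x2 \to (x1 \to x2)) \leftrightarrow x4
= ((x2 \to (x1 \to x2)) \to x4) \land (x4 \to (x2 \to (x1 \to x2)))   [eliminate \leftrightarrow]
= (\lnot (x2 \to (x1 \to x2)) \lor x4) \land (x4 \to (x2 \to (x1 \to x2)))   [eliminate \to]
= (\lnot (\lnot x2 \lor (x1 \to x2)) \lor x4) \land (x4 \to (x2 \to (x1 \to x2)))   [eliminate \to]
= (\lnot (\lnot x2 \lor \lnot x1 \lor x2) \lor x4) \land (x4 \to (x2 \to (x1 \to x2)))   [eliminate \to]
= (\lnot (\lnot x2 \lor \lnot x1 \lor x2) \lor x4) \land (\lnot x4 \lor (x2 \to (x1 \to x2)))   [eliminate \to]
= (\lnot (\lnot x2 \lor \lnot x1 \lor x2) \lor x4) \land (\lnot x4 \lor \lnot x2 \lor (x1 \to x2))   [eliminate \to]
= (\lnot (\lnot x2 \lor \lnot x1 \lor x2) \lor x4) \land (\lnot x4 \lor \lnot x2 \lor \lnot x1 \lor x2)   [eliminate \to]
= ((\lnot \lnot x2 \land \lnot \lnot x1 \land \lnot x2) \lor x4) \land (\lnot x4 \lor \lnot x2 \lor \lnot x1 \lor x2)   [De Morgan]
= ((x2 \land \lnot \lnot x1 \land \lnot x2) \lor x4) \land (\lnot x4 \lor \lnot x2 \lor \lnot x1 \lor x2)   [double negation]
= ((x2 \land x1 \land \lnot x2) \lor x4) \land (\lnot x4 \lor \lnot x2 \lor \lnot x1 \lor x2)   [double negation]
= (x2 \lor x4) \land (x1 \lor x4) \land (\lnot x2 \lor x4) \land (\lnot x4 \lor \lnot x2 \lor \lnot x1 \lor x2)   [distribute \lor over \land]
= (x2 \lor x4) \land (x1 \lor x4) \land (\lnot x2 \lor x4)   [simplify]

(x2 \lor x4) \land (x1 \lor x4) \land (\lnot x2 \lor x4)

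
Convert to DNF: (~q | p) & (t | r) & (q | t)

(~q | p) & (t | r) & (q | t)
≡ (~q & t & q) | (~q & t & t) | (~q & r & q) | (~q & r & t) | (p & t & q) | (p & t & t) | (p & r & q) | (p & r & t)
≡ (~q & t) | (p & t) | (p & r & q)

(~q & t) | (p & t) | (p & r & q)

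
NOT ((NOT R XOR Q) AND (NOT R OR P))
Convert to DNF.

(R AND NOT Q) OR (Q AND NOT R) OR (R AND NOT P)

NOT ((NOT R XOR Q) AND (NOT R OR P))
= NOT (((NOT R AND NOT Q) OR (NOT NOT R AND Q)) AND (NOT R OR P))   (expand XOR)
= NOT ((NOT R AND NOT Q) OR (NOT NOT R AND Q)) OR NOT (NOT R OR P)   (De Morgan)
= (NOT (NOT R AND NOT Q) AND NOT (NOT NOT R AND Q)) OR NOT (NOT R OR P)   (De Morgan)
= ((NOT NOT R OR NOT NOT Q) AND NOT (NOT NOT R AND Q)) OR NOT (NOT R OR P)   (De Morgan)
= ((R OR NOT NOT Q) AND NOT (NOT NOT R AND Q)) OR NOT (NOT R OR P)   (double negation)
= ((R OR Q) AND NOT (NOT NOT R AND Q)) OR NOT (NOT R OR P)   (double negation)
= ((R OR Q) AND (NOT NOT NOT R OR NOT Q)) OR NOT (NOT R OR P)   (De Morgan)
= ((R OR Q) AND (NOT R OR NOT Q)) OR NOT (NOT R OR P)   (double negation)
= ((R OR Q) AND (NOT R OR NOT Q)) OR (NOT NOT R AND NOT P)   (De Morgan)
= ((R OR Q) AND (NOT R OR NOT Q)) OR (R AND NOT P)   (double negation)
= (R AND NOT R) OR (R AND NOT Q) OR (Q AND NOT R) OR (Q AND NOT Q) OR (R AND NOT P)   (distribute AND over OR)
= (R AND NOT Q) OR (Q AND NOT R) OR (R AND NOT P)   (simplify)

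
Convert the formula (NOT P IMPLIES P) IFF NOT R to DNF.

(NOT P IMPLIES P) IFF NOT R
⇔ ((NOT P IMPLIES P) IMPLIES NOT R) AND (NOT R IMPLIES (NOT P IMPLIES P))   (eliminate IFF)
⇔ (NOT (NOT P IMPLIES P) OR NOT R) AND (NOT R IMPLIES (NOT P IMPLIES P))   (eliminate IMPLIES)
⇔ (NOT (NOT NOT P OR P) OR NOT R) AND (NOT R IMPLIES (NOT P IMPLIES P))   (eliminate IMPLIES)
⇔ (NOT (NOT NOT P OR P) OR NOT R) AND (NOT NOT R OR (NOT P IMPLIES P))   (eliminate IMPLIES)
⇔ (NOT (NOT NOT P OR P) OR NOT R) AND (NOT NOT R OR NOT NOT P OR P)   (eliminate IMPLIES)
⇔ ((NOT NOT NOT P AND NOT P) OR NOT R) AND (NOT NOT R OR NOT NOT P OR P)   (De Morgan)
⇔ ((NOT P AND NOT P) OR NOT R) AND (NOT NOT R OR NOT NOT P OR P)   (double negation)
⇔ ((NOT P AND NOT P) OR NOT R) AND (R OR NOT NOT P OR P)   (double negation)
⇔ ((NOT P AND NOT P) OR NOT R) AND (R OR P OR P)   (double negation)
⇔ (NOT P AND NOT P AND R) OR (NOT P AND NOT P AND P) OR (NOT P AND NOT P AND P) OR (NOT R AND R) OR (NOT R AND P) OR (NOT R AND P)   (distribute AND over OR)
⇔ (NOT P AND R) OR (NOT R AND P)   (simplify)

(NOT P AND R) OR (NOT R AND P)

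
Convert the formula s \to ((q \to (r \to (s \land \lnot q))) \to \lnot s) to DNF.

s \to ((q \to (r \to (s \land \lnot q))) \to \lnot s)
⇔ \lnot s \lor ((q \to (r \to (s \land \lnot q))) \to \lnot s)   (eliminate \to)
⇔ \lnot s \lor \lnot (q \to (r \to (s \land \lnot q))) \lor \lnot s   (eliminate \to)
⇔ \lnot s \lor \lnot (\lnot q \lor (r \to (s \land \lnot q))) \lor \lnot s   (eliminate \to)
⇔ \lnot s \lor \lnot (\lnot q \lor \lnot r \lor (s \land \lnot q)) \lor \lnot s   (eliminate \to)
⇔ \lnot s \lor (\lnot \lnot q \land \lnot \lnot r \land \lnot (s \land \lnot q)) \lor \lnot s   (De Morgan)
⇔ \lnot s \lor (q \land \lnot \lnot r \land \lnot (s \land \lnot q)) \lor \lnot s   (double negation)
⇔ \lnot s \lor (q \land r \land \lnot (s \land \lnot q)) \lor \lnot s   (double negation)
⇔ \lnot s \lor (q \land r \land (\lnot s \lor \lnot \lnot q)) \lor \lnot s   (De Morgan)
⇔ \lnot s \lor (q \land r \land (\lnot s \lor q)) \lor \lnot s   (double negation)
⇔ \lnot s \lor (q \land r \land \lnot s) \lor (q \land r \land q) \lor \lnot s   (distribute \land over \lor)
⇔ \lnot s \lor (q \land r)   (simplify)

\lnot s \lor (q \land r)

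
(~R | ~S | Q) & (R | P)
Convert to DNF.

(~R & P) | (~S & R) | (~S & P) | (Q & R) | (Q & P)

(~R | ~S | Q) & (R | P)
= (~R & R) | (~R & P) | (~S & R) | (~S & P) | (Q & R) | (Q & P)
= (~R & P) | (~S & R) | (~S & P) | (Q & R) | (Q & P)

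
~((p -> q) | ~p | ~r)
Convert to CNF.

p & ~q & r

~((p -> q) | ~p | ~r)
≡ ~(~p | q | ~p | ~r)
≡ ~~p & ~q & ~~p & ~~r
≡ p & ~q & ~~p & ~~r
≡ p & ~q & p & ~~r
≡ p & ~q & p & r
≡ p & ~q & r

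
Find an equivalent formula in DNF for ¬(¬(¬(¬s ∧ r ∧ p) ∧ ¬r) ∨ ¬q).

¬r ∧ q

¬(¬(¬(¬s ∧ r ∧ p) ∧ ¬r) ∨ ¬q)
≡ ¬¬(¬(¬s ∧ r ∧ p) ∧ ¬r) ∧ ¬¬q   — De Morgan
≡ ¬(¬s ∧ r ∧ p) ∧ ¬r ∧ ¬¬q   — double negation
≡ (¬¬s ∨ ¬r ∨ ¬p) ∧ ¬r ∧ ¬¬q   — De Morgan
≡ (s ∨ ¬r ∨ ¬p) ∧ ¬r ∧ ¬¬q   — double negation
≡ (s ∨ ¬r ∨ ¬p) ∧ ¬r ∧ q   — double negation
≡ s ∧ ¬r ∧ q ∨ ¬r ∧ ¬r ∧ q ∨ ¬p ∧ ¬r ∧ q   — distribute ∧ over ∨
≡ ¬r ∧ q   — simplify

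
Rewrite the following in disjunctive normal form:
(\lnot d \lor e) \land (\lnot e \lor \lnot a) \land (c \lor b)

(\lnot d \lor e) \land (\lnot e \lor \lnot a) \land (c \lor b)
= (\lnot d \land \lnot e \land c) \lor (\lnot d \land \lnot e \land b) \lor (\lnot d \land \lnot a \land c) \lor (\lnot d \land \lnot a \land b) \lor (e \land \lnot e \land c) \lor (e \land \lnot e \land b) \lor (e \land \lnot a \land c) \lor (e \land \lnot a \land b)   [distribute \land over \lor]
= (\lnot d \land \lnot e \land c) \lor (\lnot d \land \lnot e \land b) \lor (\lnot d \land \lnot a \land c) \lor (\lnot d \land \lnot a \land b) \lor (e \land \lnot a \land c) \lor (e \land \lnot a \land b)   [simplify]

(\lnot d \land \lnot e \land c) \lor (\lnot d \land \lnot e \land b) \lor (\lnot d \land \lnot a \land c) \lor (\lnot d \land \lnot a \land b) \lor (e \land \lnot a \land c) \lor (e \land \lnot a \land b)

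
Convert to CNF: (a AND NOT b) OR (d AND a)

(a AND NOT b) OR (d AND a)
⇔ (a OR d) AND (a OR a) AND (NOT b OR d) AND (NOT b OR a)   — distribute OR over AND
⇔ a AND (NOT b OR d)   — simplify

a AND (NOT b OR d)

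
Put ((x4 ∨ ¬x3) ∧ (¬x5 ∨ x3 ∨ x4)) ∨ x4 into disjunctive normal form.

((x4 ∨ ¬x3) ∧ (¬x5 ∨ x3 ∨ x4)) ∨ x4
= (x4 ∧ ¬x5) ∨ (x4 ∧ x3) ∨ (x4 ∧ x4) ∨ (¬x3 ∧ ¬x5) ∨ (¬x3 ∧ x3) ∨ (¬x3 ∧ x4) ∨ x4   [distribute ∧ over ∨]
= x4 ∨ (¬x3 ∧ ¬x5)   [simplify]

x4 ∨ (¬x3 ∧ ¬x5)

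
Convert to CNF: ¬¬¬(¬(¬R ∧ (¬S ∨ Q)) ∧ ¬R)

¬¬¬(¬(¬R ∧ (¬S ∨ Q)) ∧ ¬R)
= ¬(¬(¬R ∧ (¬S ∨ Q)) ∧ ¬R)   [double negation]
= ¬¬(¬R ∧ (¬S ∨ Q)) ∨ ¬¬R   [De Morgan]
= (¬R ∧ (¬S ∨ Q)) ∨ ¬¬R   [double negation]
= (¬R ∧ (¬S ∨ Q)) ∨ R   [double negation]
= (¬R ∨ R) ∧ (¬S ∨ Q ∨ R)   [distribute ∨ over ∧]
= ¬S ∨ Q ∨ R   [simplify]

¬S ∨ Q ∨ R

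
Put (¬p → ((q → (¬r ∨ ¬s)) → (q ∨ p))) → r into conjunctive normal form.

(¬p → ((q → (¬r ∨ ¬s)) → (q ∨ p))) → r
= ¬(¬p → ((q → (¬r ∨ ¬s)) → (q ∨ p))) ∨ r   [eliminate →]
= ¬(¬¬p ∨ ((q → (¬r ∨ ¬s)) → (q ∨ p))) ∨ r   [eliminate →]
= ¬(¬¬p ∨ ¬(q → (¬r ∨ ¬s)) ∨ q ∨ p) ∨ r   [eliminate →]
= ¬(¬¬p ∨ ¬(¬q ∨ ¬r ∨ ¬s) ∨ q ∨ p) ∨ r   [eliminate →]
= (¬¬¬p ∧ ¬¬(¬q ∨ ¬r ∨ ¬s) ∧ ¬q ∧ ¬p) ∨ r   [De Morgan]
= (¬p ∧ ¬¬(¬q ∨ ¬r ∨ ¬s) ∧ ¬q ∧ ¬p) ∨ r   [double negation]
= (¬p ∧ (¬q ∨ ¬r ∨ ¬s) ∧ ¬q ∧ ¬p) ∨ r   [double negation]
= (¬p ∨ r) ∧ (¬q ∨ ¬r ∨ ¬s ∨ r) ∧ (¬q ∨ r) ∧ (¬p ∨ r)   [distribute ∨ over ∧]
= (¬p ∨ r) ∧ (¬q ∨ r)   [simplify]

(¬p ∨ r) ∧ (¬q ∨ r)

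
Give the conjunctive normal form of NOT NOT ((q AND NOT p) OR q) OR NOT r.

NOT NOT ((q AND NOT p) OR q) OR NOT r
≡ (q AND NOT p) OR q OR NOT r   — double negation
≡ (q OR q OR NOT r) AND (NOT p OR q OR NOT r)   — distribute OR over AND
≡ q OR NOT r   — simplify

q OR NOT r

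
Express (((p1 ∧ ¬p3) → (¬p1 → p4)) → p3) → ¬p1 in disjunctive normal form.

(p1 ∧ ¬p3) ∨ (p4 ∧ ¬p3) ∨ ¬p1

(((p1 ∧ ¬p3) → (¬p1 → p4)) → p3) → ¬p1
⇔ ¬(((p1 ∧ ¬p3) → (¬p1 → p4)) → p3) ∨ ¬p1   (eliminate →)
⇔ ¬(¬((p1 ∧ ¬p3) → (¬p1 → p4)) ∨ p3) ∨ ¬p1   (eliminate →)
⇔ ¬(¬(¬(p1 ∧ ¬p3) ∨ (¬p1 → p4)) ∨ p3) ∨ ¬p1   (eliminate →)
⇔ ¬(¬(¬(p1 ∧ ¬p3) ∨ ¬¬p1 ∨ p4) ∨ p3) ∨ ¬p1   (eliminate →)
⇔ (¬¬(¬(p1 ∧ ¬p3) ∨ ¬¬p1 ∨ p4) ∧ ¬p3) ∨ ¬p1   (De Morgan)
⇔ ((¬(p1 ∧ ¬p3) ∨ ¬¬p1 ∨ p4) ∧ ¬p3) ∨ ¬p1   (double negation)
⇔ ((¬p1 ∨ ¬¬p3 ∨ ¬¬p1 ∨ p4) ∧ ¬p3) ∨ ¬p1   (De Morgan)
⇔ ((¬p1 ∨ p3 ∨ ¬¬p1 ∨ p4) ∧ ¬p3) ∨ ¬p1   (double negation)
⇔ ((¬p1 ∨ p3 ∨ p1 ∨ p4) ∧ ¬p3) ∨ ¬p1   (double negation)
⇔ (¬p1 ∧ ¬p3) ∨ (p3 ∧ ¬p3) ∨ (p1 ∧ ¬p3) ∨ (p4 ∧ ¬p3) ∨ ¬p1   (distribute ∧ over ∨)
⇔ (p1 ∧ ¬p3) ∨ (p4 ∧ ¬p3) ∨ ¬p1   (simplify)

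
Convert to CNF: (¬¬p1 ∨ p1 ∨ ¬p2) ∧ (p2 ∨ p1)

(p1 ∨ ¬p2) ∧ (p2 ∨ p1)

(¬¬p1 ∨ p1 ∨ ¬p2) ∧ (p2 ∨ p1)
= (p1 ∨ p1 ∨ ¬p2) ∧ (p2 ∨ p1)   (double negation)
= (p1 ∨ ¬p2) ∧ (p2 ∨ p1)   (simplify)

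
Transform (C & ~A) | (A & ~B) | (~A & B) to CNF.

(C | A | B) & (~A | ~B)

(C & ~A) | (A & ~B) | (~A & B)
= (C | A | ~A) & (C | A | B) & (C | ~B | ~A) & (C | ~B | B) & (~A | A | ~A) & (~A | A | B) & (~A | ~B | ~A) & (~A | ~B | B)
= (C | A | B) & (~A | ~B)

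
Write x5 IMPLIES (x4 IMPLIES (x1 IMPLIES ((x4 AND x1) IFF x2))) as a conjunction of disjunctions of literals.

x5 IMPLIES (x4 IMPLIES (x1 IMPLIES ((x4 AND x1) IFF x2)))
= NOT x5 OR (x4 IMPLIES (x1 IMPLIES ((x4 AND x1) IFF x2)))   [eliminate IMPLIES]
= NOT x5 OR NOT x4 OR (x1 IMPLIES ((x4 AND x1) IFF x2))   [eliminate IMPLIES]
= NOT x5 OR NOT x4 OR NOT x1 OR ((x4 AND x1) IFF x2)   [eliminate IMPLIES]
= NOT x5 OR NOT x4 OR NOT x1 OR (((x4 AND x1) IMPLIES x2) AND (x2 IMPLIES (x4 AND x1)))   [eliminate IFF]
= NOT x5 OR NOT x4 OR NOT x1 OR ((NOT (x4 AND x1) OR x2) AND (x2 IMPLIES (x4 AND x1)))   [eliminate IMPLIES]
= NOT x5 OR NOT x4 OR NOT x1 OR ((NOT (x4 AND x1) OR x2) AND (NOT x2 OR (x4 AND x1)))   [eliminate IMPLIES]
= NOT x5 OR NOT x4 OR NOT x1 OR ((NOT x4 OR NOT x1 OR x2) AND (NOT x2 OR (x4 AND x1)))   [De Morgan]
= (NOT x5 OR NOT x4 OR NOT x1 OR NOT x4 OR NOT x1 OR x2) AND (NOT x5 OR NOT x4 OR NOT x1 OR NOT x2 OR x4) AND (NOT x5 OR NOT x4 OR NOT x1 OR NOT x2 OR x1)   [distribute OR over AND]
= NOT x5 OR NOT x4 OR NOT x1 OR x2   [simplify]

NOT x5 OR NOT x4 OR NOT x1 OR x2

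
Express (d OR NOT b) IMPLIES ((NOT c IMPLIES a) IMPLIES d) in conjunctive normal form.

(d OR NOT b) IMPLIES ((NOT c IMPLIES a) IMPLIES d)
⇔ NOT (d OR NOT b) OR ((NOT c IMPLIES a) IMPLIES d)   [eliminate IMPLIES]
⇔ NOT (d OR NOT b) OR NOT (NOT c IMPLIES a) OR d   [eliminate IMPLIES]
⇔ NOT (d OR NOT b) OR NOT (NOT NOT c OR a) OR d   [eliminate IMPLIES]
⇔ (NOT d AND NOT NOT b) OR NOT (NOT NOT c OR a) OR d   [De Morgan]
⇔ (NOT d AND b) OR NOT (NOT NOT c OR a) OR d   [double negation]
⇔ (NOT d AND b) OR (NOT NOT NOT c AND NOT a) OR d   [De Morgan]
⇔ (NOT d AND b) OR (NOT c AND NOT a) OR d   [double negation]
⇔ (NOT d OR NOT c OR d) AND (NOT d OR NOT a OR d) AND (b OR NOT c OR d) AND (b OR NOT a OR d)   [distribute OR over AND]
⇔ (b OR NOT c OR d) AND (b OR NOT a OR d)   [simplify]

(b OR NOT c OR d) AND (b OR NOT a OR d)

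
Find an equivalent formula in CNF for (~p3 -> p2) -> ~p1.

(~p3 | ~p1) & (~p2 | ~p1)

(~p3 -> p2) -> ~p1
≡ ~(~p3 -> p2) | ~p1   [eliminate ->]
≡ ~(~~p3 | p2) | ~p1   [eliminate ->]
≡ (~~~p3 & ~p2) | ~p1   [De Morgan]
≡ (~p3 & ~p2) | ~p1   [double negation]
≡ (~p3 | ~p1) & (~p2 | ~p1)   [distribute | over &]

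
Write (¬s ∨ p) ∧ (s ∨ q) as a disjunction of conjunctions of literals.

(¬s ∧ q) ∨ (p ∧ s) ∨ (p ∧ q)

(¬s ∨ p) ∧ (s ∨ q)
⇔ (¬s ∧ s) ∨ (¬s ∧ q) ∨ (p ∧ s) ∨ (p ∧ q)   (distribute ∧ over ∨)
⇔ (¬s ∧ q) ∨ (p ∧ s) ∨ (p ∧ q)   (simplify)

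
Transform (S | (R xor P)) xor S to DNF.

(R & ~P & ~S) | (~R & P & ~S)

(S | (R xor P)) xor S
≡ ((S | (R xor P)) & ~S) | (~(S | (R xor P)) & S)
≡ ((S | (R & ~P) | (~R & P)) & ~S) | (~(S | (R xor P)) & S)
≡ ((S | (R & ~P) | (~R & P)) & ~S) | (~(S | (R & ~P) | (~R & P)) & S)
≡ ((S | (R & ~P) | (~R & P)) & ~S) | (~S & ~(R & ~P) & ~(~R & P) & S)
≡ ((S | (R & ~P) | (~R & P)) & ~S) | (~S & (~R | ~~P) & ~(~R & P) & S)
≡ ((S | (R & ~P) | (~R & P)) & ~S) | (~S & (~R | P) & ~(~R & P) & S)
≡ ((S | (R & ~P) | (~R & P)) & ~S) | (~S & (~R | P) & (~~R | ~P) & S)
≡ ((S | (R & ~P) | (~R & P)) & ~S) | (~S & (~R | P) & (R | ~P) & S)
≡ (S & ~S) | (R & ~P & ~S) | (~R & P & ~S) | (~S & ~R & R & S) | (~S & ~R & ~P & S) | (~S & P & R & S) | (~S & P & ~P & S)
≡ (R & ~P & ~S) | (~R & P & ~S)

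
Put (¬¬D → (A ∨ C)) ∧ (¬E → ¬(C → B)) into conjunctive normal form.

(¬D ∨ A ∨ C) ∧ (E ∨ C) ∧ (E ∨ ¬B)

(¬¬D → (A ∨ C)) ∧ (¬E → ¬(C → B))
⇔ (¬¬¬D ∨ A ∨ C) ∧ (¬E → ¬(C → B))   [eliminate →]
⇔ (¬¬¬D ∨ A ∨ C) ∧ (¬¬E ∨ ¬(C → B))   [eliminate →]
⇔ (¬¬¬D ∨ A ∨ C) ∧ (¬¬E ∨ ¬(¬C ∨ B))   [eliminate →]
⇔ (¬D ∨ A ∨ C) ∧ (¬¬E ∨ ¬(¬C ∨ B))   [double negation]
⇔ (¬D ∨ A ∨ C) ∧ (E ∨ ¬(¬C ∨ B))   [double negation]
⇔ (¬D ∨ A ∨ C) ∧ (E ∨ (¬¬C ∧ ¬B))   [De Morgan]
⇔ (¬D ∨ A ∨ C) ∧ (E ∨ (C ∧ ¬B))   [double negation]
⇔ (¬D ∨ A ∨ C) ∧ (E ∨ C) ∧ (E ∨ ¬B)   [distribute ∨ over ∧]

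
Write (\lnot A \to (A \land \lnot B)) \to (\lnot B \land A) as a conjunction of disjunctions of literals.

(\lnot A \to (A \land \lnot B)) \to (\lnot B \land A)
≡ \lnot (\lnot A \to (A \land \lnot B)) \lor (\lnot B \land A)
≡ \lnot (\lnot \lnot A \lor (A \land \lnot B)) \lor (\lnot B \land A)
≡ (\lnot \lnot \lnot A \land \lnot (A \land \lnot B)) \lor (\lnot B \land A)
≡ (\lnot A \land \lnot (A \land \lnot B)) \lor (\lnot B \land A)
≡ (\lnot A \land (\lnot A \lor \lnot \lnot B)) \lor (\lnot B \land A)
≡ (\lnot A \land (\lnot A \lor B)) \lor (\lnot B \land A)
≡ (\lnot A \lor \lnot B) \land (\lnot A \lor A) \land (\lnot A \lor B \lor \lnot B) \land (\lnot A \lor B \lor A)
≡ \lnot A \lor \lnot B

\lnot A \lor \lnot B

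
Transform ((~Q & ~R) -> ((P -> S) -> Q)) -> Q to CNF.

(~R | Q) & (~P | S | Q)

((~Q & ~R) -> ((P -> S) -> Q)) -> Q
= ~((~Q & ~R) -> ((P -> S) -> Q)) | Q   [eliminate ->]
= ~(~(~Q & ~R) | ((P -> S) -> Q)) | Q   [eliminate ->]
= ~(~(~Q & ~R) | ~(P -> S) | Q) | Q   [eliminate ->]
= ~(~(~Q & ~R) | ~(~P | S) | Q) | Q   [eliminate ->]
= (~~(~Q & ~R) & ~~(~P | S) & ~Q) | Q   [De Morgan]
= (~Q & ~R & ~~(~P | S) & ~Q) | Q   [double negation]
= (~Q & ~R & (~P | S) & ~Q) | Q   [double negation]
= (~Q | Q) & (~R | Q) & (~P | S | Q) & (~Q | Q)   [distribute | over &]
= (~R | Q) & (~P | S | Q)   [simplify]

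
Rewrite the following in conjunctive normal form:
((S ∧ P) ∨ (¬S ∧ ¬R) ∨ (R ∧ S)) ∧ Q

((S ∧ P) ∨ (¬S ∧ ¬R) ∨ (R ∧ S)) ∧ Q
= (S ∨ ¬S ∨ R) ∧ (S ∨ ¬S ∨ S) ∧ (S ∨ ¬R ∨ R) ∧ (S ∨ ¬R ∨ S) ∧ (P ∨ ¬S ∨ R) ∧ (P ∨ ¬S ∨ S) ∧ (P ∨ ¬R ∨ R) ∧ (P ∨ ¬R ∨ S) ∧ Q   [distribute ∨ over ∧]
= (S ∨ ¬R) ∧ (P ∨ ¬S ∨ R) ∧ Q   [simplify]

(S ∨ ¬R) ∧ (P ∨ ¬S ∨ R) ∧ Q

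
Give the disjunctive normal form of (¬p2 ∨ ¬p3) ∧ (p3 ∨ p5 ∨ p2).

(¬p2 ∨ ¬p3) ∧ (p3 ∨ p5 ∨ p2)
⇔ (¬p2 ∧ p3) ∨ (¬p2 ∧ p5) ∨ (¬p2 ∧ p2) ∨ (¬p3 ∧ p3) ∨ (¬p3 ∧ p5) ∨ (¬p3 ∧ p2)   [distribute ∧ over ∨]
⇔ (¬p2 ∧ p3) ∨ (¬p2 ∧ p5) ∨ (¬p3 ∧ p5) ∨ (¬p3 ∧ p2)   [simplify]

(¬p2 ∧ p3) ∨ (¬p2 ∧ p5) ∨ (¬p3 ∧ p5) ∨ (¬p3 ∧ p2)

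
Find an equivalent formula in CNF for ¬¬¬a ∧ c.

¬a ∧ c

¬¬¬a ∧ c
⇔ ¬a ∧ c   [double negation]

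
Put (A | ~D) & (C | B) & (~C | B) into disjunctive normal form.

(A & B) | (~D & B)

(A | ~D) & (C | B) & (~C | B)
≡ (A & C & ~C) | (A & C & B) | (A & B & ~C) | (A & B & B) | (~D & C & ~C) | (~D & C & B) | (~D & B & ~C) | (~D & B & B)   (distribute & over |)
≡ (A & B) | (~D & B)   (simplify)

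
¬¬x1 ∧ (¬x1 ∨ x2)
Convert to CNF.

x1 ∧ (¬x1 ∨ x2)

¬¬x1 ∧ (¬x1 ∨ x2)
≡ x1 ∧ (¬x1 ∨ x2)   — double negation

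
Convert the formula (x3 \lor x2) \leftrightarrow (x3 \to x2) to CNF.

(x3 \lor x2) \leftrightarrow (x3 \to x2)
= ((x3 \lor x2) \to (x3 \to x2)) \land ((x3 \to x2) \to (x3 \lor x2))   [eliminate \leftrightarrow]
= (\lnot (x3 \lor x2) \lor (x3 \to x2)) \land ((x3 \to x2) \to (x3 \lor x2))   [eliminate \to]
= (\lnot (x3 \lor x2) \lor \lnot x3 \lor x2) \land ((x3 \to x2) \to (x3 \lor x2))   [eliminate \to]
= (\lnot (x3 \lor x2) \lor \lnot x3 \lor x2) \land (\lnot (x3 \to x2) \lor x3 \lor x2)   [eliminate \to]
= (\lnot (x3 \lor x2) \lor \lnot x3 \lor x2) \land (\lnot (\lnot x3 \lor x2) \lor x3 \lor x2)   [eliminate \to]
= ((\lnot x3 \land \lnot x2) \lor \lnot x3 \lor x2) \land (\lnot (\lnot x3 \lor x2) \lor x3 \lor x2)   [De Morgan]
= ((\lnot x3 \land \lnot x2) \lor \lnot x3 \lor x2) \land ((\lnot \lnot x3 \land \lnot x2) \lor x3 \lor x2)   [De Morgan]
= ((\lnot x3 \land \lnot x2) \lor \lnot x3 \lor x2) \land ((x3 \land \lnot x2) \lor x3 \lor x2)   [double negation]
= (\lnot x3 \lor \lnot x3 \lor x2) \land (\lnot x2 \lor \lnot x3 \lor x2) \land (x3 \lor x3 \lor x2) \land (\lnot x2 \lor x3 \lor x2)   [distribute \lor over \land]
= (\lnot x3 \lor x2) \land (x3 \lor x2)   [simplify]

(\lnot x3 \lor x2) \land (x3 \lor x2)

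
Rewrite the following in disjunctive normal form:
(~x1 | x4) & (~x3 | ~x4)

(~x1 | x4) & (~x3 | ~x4)
≡ (~x1 & ~x3) | (~x1 & ~x4) | (x4 & ~x3) | (x4 & ~x4)   [distribute & over |]
≡ (~x1 & ~x3) | (~x1 & ~x4) | (x4 & ~x3)   [simplify]

(~x1 & ~x3) | (~x1 & ~x4) | (x4 & ~x3)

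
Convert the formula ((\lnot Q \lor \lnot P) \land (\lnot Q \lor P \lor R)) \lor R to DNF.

\lnot Q \lor R

((\lnot Q \lor \lnot P) \land (\lnot Q \lor P \lor R)) \lor R
≡ (\lnot Q \land \lnot Q) \lor (\lnot Q \land P) \lor (\lnot Q \land R) \lor (\lnot P \land \lnot Q) \lor (\lnot P \land P) \lor (\lnot P \land R) \lor R   — distribute \land over \lor
≡ \lnot Q \lor R   — simplify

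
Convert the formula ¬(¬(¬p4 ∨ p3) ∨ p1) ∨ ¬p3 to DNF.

(¬p4 ∧ ¬p1) ∨ (p3 ∧ ¬p1) ∨ ¬p3

¬(¬(¬p4 ∨ p3) ∨ p1) ∨ ¬p3
≡ (¬¬(¬p4 ∨ p3) ∧ ¬p1) ∨ ¬p3   [De Morgan]
≡ ((¬p4 ∨ p3) ∧ ¬p1) ∨ ¬p3   [double negation]
≡ (¬p4 ∧ ¬p1) ∨ (p3 ∧ ¬p1) ∨ ¬p3   [distribute ∧ over ∨]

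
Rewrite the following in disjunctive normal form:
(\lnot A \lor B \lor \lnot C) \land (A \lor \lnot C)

(\lnot A \lor B \lor \lnot C) \land (A \lor \lnot C)
≡ \lnot A \land A \lor \lnot A \land \lnot C \lor B \land A \lor B \land \lnot C \lor \lnot C \land A \lor \lnot C \land \lnot C   — distribute \land over \lor
≡ B \land A \lor \lnot C   — simplify

B \land A \lor \lnot C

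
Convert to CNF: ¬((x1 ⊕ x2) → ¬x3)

(x1 ∨ x2) ∧ (¬x1 ∨ ¬x2) ∧ x3

¬((x1 ⊕ x2) → ¬x3)
⇔ ¬(¬(x1 ⊕ x2) ∨ ¬x3)   [eliminate →]
⇔ ¬(¬((x1 ∨ x2) ∧ ¬(x1 ∧ x2)) ∨ ¬x3)   [expand ⊕]
⇔ ¬¬((x1 ∨ x2) ∧ ¬(x1 ∧ x2)) ∧ ¬¬x3   [De Morgan]
⇔ (x1 ∨ x2) ∧ ¬(x1 ∧ x2) ∧ ¬¬x3   [double negation]
⇔ (x1 ∨ x2) ∧ (¬x1 ∨ ¬x2) ∧ ¬¬x3   [De Morgan]
⇔ (x1 ∨ x2) ∧ (¬x1 ∨ ¬x2) ∧ x3   [double negation]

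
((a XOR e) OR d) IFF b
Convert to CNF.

((a XOR e) OR d) IFF b
⇔ (((a XOR e) OR d) IMPLIES b) AND (b IMPLIES ((a XOR e) OR d))   — eliminate IFF
⇔ (NOT ((a XOR e) OR d) OR b) AND (b IMPLIES ((a XOR e) OR d))   — eliminate IMPLIES
⇔ (NOT (((a OR e) AND NOT (a AND e)) OR d) OR b) AND (b IMPLIES ((a XOR e) OR d))   — expand XOR
⇔ (NOT (((a OR e) AND NOT (a AND e)) OR d) OR b) AND (NOT b OR (a XOR e) OR d)   — eliminate IMPLIES
⇔ (NOT (((a OR e) AND NOT (a AND e)) OR d) OR b) AND (NOT b OR ((a OR e) AND NOT (a AND e)) OR d)   — expand XOR
⇔ ((NOT ((a OR e) AND NOT (a AND e)) AND NOT d) OR b) AND (NOT b OR ((a OR e) AND NOT (a AND e)) OR d)   — De Morgan
⇔ (((NOT (a OR e) OR NOT NOT (a AND e)) AND NOT d) OR b) AND (NOT b OR ((a OR e) AND NOT (a AND e)) OR d)   — De Morgan
⇔ ((((NOT a AND NOT e) OR NOT NOT (a AND e)) AND NOT d) OR b) AND (NOT b OR ((a OR e) AND NOT (a AND e)) OR d)   — De Morgan
⇔ ((((NOT a AND NOT e) OR (a AND e)) AND NOT d) OR b) AND (NOT b OR ((a OR e) AND NOT (a AND e)) OR d)   — double negation
⇔ ((((NOT a AND NOT e) OR (a AND e)) AND NOT d) OR b) AND (NOT b OR ((a OR e) AND (NOT a OR NOT e)) OR d)   — De Morgan
⇔ (NOT a OR a OR b) AND (NOT a OR e OR b) AND (NOT e OR a OR b) AND (NOT e OR e OR b) AND (NOT d OR b) AND (NOT b OR a OR e OR d) AND (NOT b OR NOT a OR NOT e OR d)   — distribute OR over AND
⇔ (NOT a OR e OR b) AND (NOT e OR a OR b) AND (NOT d OR b) AND (NOT b OR a OR e OR d) AND (NOT b OR NOT a OR NOT e OR d)   — simplify

(NOT a OR e OR b) AND (NOT e OR a OR b) AND (NOT d OR b) AND (NOT b OR a OR e OR d) AND (NOT b OR NOT a OR NOT e OR d)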